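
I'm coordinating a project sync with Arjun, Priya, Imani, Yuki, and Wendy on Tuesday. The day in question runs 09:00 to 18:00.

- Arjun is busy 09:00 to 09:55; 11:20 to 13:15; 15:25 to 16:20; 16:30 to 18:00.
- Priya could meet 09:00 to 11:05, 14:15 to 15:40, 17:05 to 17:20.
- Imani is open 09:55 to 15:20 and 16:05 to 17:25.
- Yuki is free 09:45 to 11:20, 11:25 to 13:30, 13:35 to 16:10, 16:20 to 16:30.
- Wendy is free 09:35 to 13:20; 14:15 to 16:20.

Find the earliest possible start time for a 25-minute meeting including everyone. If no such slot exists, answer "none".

09:55

Arjun free: 09:55-11:20, 13:15-15:25, 16:20-16:30 (invert busy blocks within the working day).
Priya free: 09:00-11:05, 14:15-15:40, 17:05-17:20.
Imani free: 09:55-15:20, 16:05-17:25.
Yuki free: 09:45-11:20, 11:25-13:30, 13:35-16:10, 16:20-16:30.
Wendy free: 09:35-13:20, 14:15-16:20.
Arjun ∩ Priya: 09:55-11:05, 14:15-15:25.
Arjun ∩ Priya ∩ Imani: 09:55-11:05, 14:15-15:20.
Arjun ∩ Priya ∩ Imani ∩ Yuki: 09:55-11:05, 14:15-15:20.
Arjun ∩ Priya ∩ Imani ∩ Yuki ∩ Wendy: 09:55-11:05, 14:15-15:20.
So the common availability across everyone is 09:55-11:05, 14:15-15:20.
The first common window of at least 25 minutes is 09:55-11:05, so the earliest start is 09:55.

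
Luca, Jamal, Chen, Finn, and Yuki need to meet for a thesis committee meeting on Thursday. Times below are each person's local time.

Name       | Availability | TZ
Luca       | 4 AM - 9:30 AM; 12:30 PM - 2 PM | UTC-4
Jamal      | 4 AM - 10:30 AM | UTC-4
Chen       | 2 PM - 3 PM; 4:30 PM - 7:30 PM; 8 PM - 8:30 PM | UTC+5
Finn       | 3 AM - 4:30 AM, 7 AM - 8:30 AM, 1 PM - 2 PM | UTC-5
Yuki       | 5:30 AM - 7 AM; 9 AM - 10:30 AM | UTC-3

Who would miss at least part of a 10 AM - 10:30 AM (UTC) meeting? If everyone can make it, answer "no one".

Luca in UTC: 08:00-13:30, 16:30-18:00 (add 4h to convert from UTC-4).
Jamal in UTC: 08:00-14:30 (add 4h to convert from UTC-4).
Chen in UTC: 09:00-10:00, 11:30-14:30, 15:00-15:30 (subtract 5h to convert from UTC+5).
Finn in UTC: 08:00-09:30, 12:00-13:30, 18:00-19:00 (add 5h to convert from UTC-5).
Yuki in UTC: 08:30-10:00, 12:00-13:30 (add 3h to convert from UTC-3).
Luca: free for 10:00-10:30. Jamal: free for 10:00-10:30. Chen: not fully free for 10:00-10:30. Finn: not fully free for 10:00-10:30. Yuki: not fully free for 10:00-10:30.

Chen, Finn, Yuki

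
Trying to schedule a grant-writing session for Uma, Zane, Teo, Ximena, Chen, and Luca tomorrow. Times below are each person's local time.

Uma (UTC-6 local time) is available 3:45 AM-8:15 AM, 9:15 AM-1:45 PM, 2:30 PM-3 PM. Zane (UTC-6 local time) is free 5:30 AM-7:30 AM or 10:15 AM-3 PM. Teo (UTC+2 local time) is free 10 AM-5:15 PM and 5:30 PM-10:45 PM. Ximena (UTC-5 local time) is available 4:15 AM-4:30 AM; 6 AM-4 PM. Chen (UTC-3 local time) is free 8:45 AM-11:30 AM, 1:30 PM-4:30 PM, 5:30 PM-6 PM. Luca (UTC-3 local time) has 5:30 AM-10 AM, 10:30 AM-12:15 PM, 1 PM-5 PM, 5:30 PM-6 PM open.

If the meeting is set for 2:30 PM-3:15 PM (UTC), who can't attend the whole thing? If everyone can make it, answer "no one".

Uma in UTC: 09:45-14:15, 15:15-19:45, 20:30-21:00 (add 6h to convert from UTC-6).
Zane in UTC: 11:30-13:30, 16:15-21:00 (add 6h to convert from UTC-6).
Teo in UTC: 08:00-15:15, 15:30-20:45 (subtract 2h to convert from UTC+2).
Ximena in UTC: 09:15-09:30, 11:00-21:00 (add 5h to convert from UTC-5).
Chen in UTC: 11:45-14:30, 16:30-19:30, 20:30-21:00 (add 3h to convert from UTC-3).
Luca in UTC: 08:30-13:00, 13:30-15:15, 16:00-20:00, 20:30-21:00 (add 3h to convert from UTC-3).
Uma: not fully free for 14:30-15:15. Zane: not fully free for 14:30-15:15. Teo: free for 14:30-15:15. Ximena: free for 14:30-15:15. Chen: not fully free for 14:30-15:15. Luca: free for 14:30-15:15.

Chen, Uma, Zane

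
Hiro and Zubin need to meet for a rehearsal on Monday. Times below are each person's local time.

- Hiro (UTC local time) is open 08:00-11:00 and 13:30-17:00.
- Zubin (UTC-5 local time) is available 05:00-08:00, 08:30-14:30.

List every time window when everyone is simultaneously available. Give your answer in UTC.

Hiro in UTC: 08:00-11:00, 13:30-17:00.
Zubin in UTC: 10:00-13:00, 13:30-19:30 (add 5h to convert from UTC-5).
Hiro ∩ Zubin: 10:00-11:00, 13:30-17:00.

10:00-11:00, 13:30-17:00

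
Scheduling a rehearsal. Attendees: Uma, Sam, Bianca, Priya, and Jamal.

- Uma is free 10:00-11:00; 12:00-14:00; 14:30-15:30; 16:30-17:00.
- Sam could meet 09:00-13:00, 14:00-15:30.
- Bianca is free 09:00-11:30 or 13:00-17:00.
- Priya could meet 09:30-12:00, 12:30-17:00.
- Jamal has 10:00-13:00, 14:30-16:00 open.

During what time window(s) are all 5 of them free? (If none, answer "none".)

Uma ∩ Sam: 10:00-11:00, 12:00-13:00, 14:30-15:30.
Uma ∩ Sam ∩ Bianca: 10:00-11:00, 14:30-15:30.
Uma ∩ Sam ∩ Bianca ∩ Priya: 10:00-11:00, 14:30-15:30.
Uma ∩ Sam ∩ Bianca ∩ Priya ∩ Jamal: 10:00-11:00, 14:30-15:30.

10:00-11:00, 14:30-15:30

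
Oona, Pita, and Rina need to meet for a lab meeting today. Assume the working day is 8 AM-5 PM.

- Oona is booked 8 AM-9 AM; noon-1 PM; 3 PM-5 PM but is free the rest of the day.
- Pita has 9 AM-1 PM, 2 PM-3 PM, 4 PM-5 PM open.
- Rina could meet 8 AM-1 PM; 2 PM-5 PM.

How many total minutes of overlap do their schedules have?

Oona free: 09:00-12:00, 13:00-15:00 (invert busy blocks within the working day).
Pita free: 09:00-13:00, 14:00-15:00, 16:00-17:00.
Rina free: 08:00-13:00, 14:00-17:00.
Oona ∩ Pita: 09:00-12:00, 14:00-15:00.
Oona ∩ Pita ∩ Rina: 09:00-12:00, 14:00-15:00.
Those are the intersection windows.
Summing the common windows: 180 + 60 = 240 minutes.

240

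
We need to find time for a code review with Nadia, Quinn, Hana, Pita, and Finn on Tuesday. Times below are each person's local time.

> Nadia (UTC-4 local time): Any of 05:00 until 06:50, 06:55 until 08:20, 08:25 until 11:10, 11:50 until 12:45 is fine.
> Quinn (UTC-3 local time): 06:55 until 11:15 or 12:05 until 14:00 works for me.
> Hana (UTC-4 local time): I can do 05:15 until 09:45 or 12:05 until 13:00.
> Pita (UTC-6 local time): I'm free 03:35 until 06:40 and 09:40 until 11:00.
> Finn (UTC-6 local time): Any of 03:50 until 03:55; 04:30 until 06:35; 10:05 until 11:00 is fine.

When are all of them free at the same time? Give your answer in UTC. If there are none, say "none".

10:30-10:50, 10:55-12:20, 12:25-12:35, 16:05-16:45

Nadia in UTC: 09:00-10:50, 10:55-12:20, 12:25-15:10, 15:50-16:45 (add 4h to convert from UTC-4).
Quinn in UTC: 09:55-14:15, 15:05-17:00 (add 3h to convert from UTC-3).
Hana in UTC: 09:15-13:45, 16:05-17:00 (add 4h to convert from UTC-4).
Pita in UTC: 09:35-12:40, 15:40-17:00 (add 6h to convert from UTC-6).
Finn in UTC: 09:50-09:55, 10:30-12:35, 16:05-17:00 (add 6h to convert from UTC-6).
Nadia ∩ Quinn: 09:55-10:50, 10:55-12:20, 12:25-14:15, 15:05-15:10, 15:50-16:45.
Nadia ∩ Quinn ∩ Hana: 09:55-10:50, 10:55-12:20, 12:25-13:45, 16:05-16:45.
Nadia ∩ Quinn ∩ Hana ∩ Pita: 09:55-10:50, 10:55-12:20, 12:25-12:40, 16:05-16:45.
Nadia ∩ Quinn ∩ Hana ∩ Pita ∩ Finn: 10:30-10:50, 10:55-12:20, 12:25-12:35, 16:05-16:45.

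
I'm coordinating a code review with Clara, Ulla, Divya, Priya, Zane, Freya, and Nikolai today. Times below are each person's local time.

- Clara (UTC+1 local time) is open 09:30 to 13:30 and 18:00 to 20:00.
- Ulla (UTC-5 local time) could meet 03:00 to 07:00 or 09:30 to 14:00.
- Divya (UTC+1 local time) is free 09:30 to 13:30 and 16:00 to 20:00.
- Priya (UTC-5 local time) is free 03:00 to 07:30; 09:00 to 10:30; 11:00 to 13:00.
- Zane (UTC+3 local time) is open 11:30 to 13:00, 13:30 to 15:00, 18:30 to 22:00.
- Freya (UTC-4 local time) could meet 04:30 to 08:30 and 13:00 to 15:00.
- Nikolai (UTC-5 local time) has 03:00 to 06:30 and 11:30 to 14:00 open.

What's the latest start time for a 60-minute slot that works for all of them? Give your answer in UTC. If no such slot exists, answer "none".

17:00

Clara in UTC: 08:30-12:30, 17:00-19:00 (subtract 1h to convert from UTC+1).
Ulla in UTC: 08:00-12:00, 14:30-19:00 (add 5h to convert from UTC-5).
Divya in UTC: 08:30-12:30, 15:00-19:00 (subtract 1h to convert from UTC+1).
Priya in UTC: 08:00-12:30, 14:00-15:30, 16:00-18:00 (add 5h to convert from UTC-5).
Zane in UTC: 08:30-10:00, 10:30-12:00, 15:30-19:00 (subtract 3h to convert from UTC+3).
Freya in UTC: 08:30-12:30, 17:00-19:00 (add 4h to convert from UTC-4).
Nikolai in UTC: 08:00-11:30, 16:30-19:00 (add 5h to convert from UTC-5).
Clara ∩ Ulla: 08:30-12:00, 17:00-19:00.
Clara ∩ Ulla ∩ Divya: 08:30-12:00, 17:00-19:00.
Clara ∩ Ulla ∩ Divya ∩ Priya: 08:30-12:00, 17:00-18:00.
Clara ∩ Ulla ∩ Divya ∩ Priya ∩ Zane: 08:30-10:00, 10:30-12:00, 17:00-18:00.
Clara ∩ Ulla ∩ Divya ∩ Priya ∩ Zane ∩ Freya: 08:30-10:00, 10:30-12:00, 17:00-18:00.
Clara ∩ Ulla ∩ Divya ∩ Priya ∩ Zane ∩ Freya ∩ Nikolai: 08:30-10:00, 10:30-11:30, 17:00-18:00.
The last common window of at least 60 minutes is 17:00-18:00; a 60-minute meeting can start as late as 17:00 and still end by 18:00.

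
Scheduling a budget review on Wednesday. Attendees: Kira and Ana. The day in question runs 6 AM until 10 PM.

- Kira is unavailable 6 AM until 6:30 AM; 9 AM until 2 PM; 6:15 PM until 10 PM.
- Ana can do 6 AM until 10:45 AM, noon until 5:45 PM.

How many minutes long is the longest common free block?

225

Kira free: 06:30-09:00, 14:00-18:15 (invert busy blocks within the working day).
Ana free: 06:00-10:45, 12:00-17:45.
Kira ∩ Ana: 06:30-09:00, 14:00-17:45.
The longest is 14:00-17:45 at 225 minutes.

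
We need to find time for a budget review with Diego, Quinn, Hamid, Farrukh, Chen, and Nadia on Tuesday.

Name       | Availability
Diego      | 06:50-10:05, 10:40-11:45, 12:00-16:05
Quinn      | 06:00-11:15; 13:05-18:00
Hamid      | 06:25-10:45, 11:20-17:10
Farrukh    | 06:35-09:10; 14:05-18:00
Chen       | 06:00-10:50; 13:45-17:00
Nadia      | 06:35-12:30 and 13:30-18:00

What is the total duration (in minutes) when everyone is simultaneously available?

260

Diego ∩ Quinn: 06:50-10:05, 10:40-11:15, 13:05-16:05.
Diego ∩ Quinn ∩ Hamid: 06:50-10:05, 10:40-10:45, 13:05-16:05.
Diego ∩ Quinn ∩ Hamid ∩ Farrukh: 06:50-09:10, 14:05-16:05.
Diego ∩ Quinn ∩ Hamid ∩ Farrukh ∩ Chen: 06:50-09:10, 14:05-16:05.
Diego ∩ Quinn ∩ Hamid ∩ Farrukh ∩ Chen ∩ Nadia: 06:50-09:10, 14:05-16:05.
So the common availability across everyone is 06:50-09:10, 14:05-16:05.
Summing the common windows: 140 + 120 = 260 minutes.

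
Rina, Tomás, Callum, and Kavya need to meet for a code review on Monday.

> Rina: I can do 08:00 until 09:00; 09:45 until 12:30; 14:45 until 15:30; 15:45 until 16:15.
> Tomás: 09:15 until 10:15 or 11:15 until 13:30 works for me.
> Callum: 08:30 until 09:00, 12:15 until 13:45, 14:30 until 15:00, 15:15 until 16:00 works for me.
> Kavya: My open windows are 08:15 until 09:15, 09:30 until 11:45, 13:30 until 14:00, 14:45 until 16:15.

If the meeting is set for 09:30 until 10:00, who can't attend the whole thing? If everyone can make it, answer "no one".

Rina: not fully free for 09:30-10:00. Tomás: free for 09:30-10:00. Callum: not fully free for 09:30-10:00. Kavya: free for 09:30-10:00.

Callum, Rina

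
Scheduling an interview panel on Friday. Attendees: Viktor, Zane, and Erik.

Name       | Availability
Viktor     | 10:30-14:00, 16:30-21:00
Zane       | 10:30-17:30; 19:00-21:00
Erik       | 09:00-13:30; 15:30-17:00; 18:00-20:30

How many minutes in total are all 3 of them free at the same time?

300

Viktor ∩ Zane: 10:30-14:00, 16:30-17:30, 19:00-21:00.
Viktor ∩ Zane ∩ Erik: 10:30-13:30, 16:30-17:00, 19:00-20:30.
Summing the common windows: 180 + 30 + 90 = 300 minutes.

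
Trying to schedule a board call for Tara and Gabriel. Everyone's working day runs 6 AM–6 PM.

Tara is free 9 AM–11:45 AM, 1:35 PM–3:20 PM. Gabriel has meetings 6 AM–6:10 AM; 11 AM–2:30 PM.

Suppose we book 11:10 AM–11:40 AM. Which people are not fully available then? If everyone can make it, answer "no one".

Tara free: 09:00-11:45, 13:35-15:20.
Gabriel free: 06:10-11:00, 14:30-18:00 (invert busy blocks within the working day).
Tara: free for 11:10-11:40. Gabriel: not fully free for 11:10-11:40.

Gabriel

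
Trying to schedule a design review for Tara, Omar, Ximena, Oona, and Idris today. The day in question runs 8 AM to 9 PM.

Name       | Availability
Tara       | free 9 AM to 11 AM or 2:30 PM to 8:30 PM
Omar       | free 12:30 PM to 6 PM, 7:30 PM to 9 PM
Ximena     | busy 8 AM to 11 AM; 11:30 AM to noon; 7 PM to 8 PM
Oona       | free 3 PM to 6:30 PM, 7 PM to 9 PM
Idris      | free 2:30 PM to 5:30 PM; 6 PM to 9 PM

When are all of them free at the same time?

Tara free: 09:00-11:00, 14:30-20:30.
Omar free: 12:30-18:00, 19:30-21:00.
Ximena free: 11:00-11:30, 12:00-19:00, 20:00-21:00 (invert busy blocks within the working day).
Oona free: 15:00-18:30, 19:00-21:00.
Idris free: 14:30-17:30, 18:00-21:00.
Tara ∩ Omar: 14:30-18:00, 19:30-20:30.
Tara ∩ Omar ∩ Ximena: 14:30-18:00, 20:00-20:30.
Tara ∩ Omar ∩ Ximena ∩ Oona: 15:00-18:00, 20:00-20:30.
Tara ∩ Omar ∩ Ximena ∩ Oona ∩ Idris: 15:00-17:30, 20:00-20:30.

15:00-17:30, 20:00-20:30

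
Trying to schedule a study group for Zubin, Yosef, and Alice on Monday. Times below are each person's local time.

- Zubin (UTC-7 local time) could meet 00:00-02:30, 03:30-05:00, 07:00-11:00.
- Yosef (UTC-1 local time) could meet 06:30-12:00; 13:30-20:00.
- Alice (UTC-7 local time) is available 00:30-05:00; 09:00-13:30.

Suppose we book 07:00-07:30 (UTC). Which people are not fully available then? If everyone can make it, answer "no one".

Alice, Yosef

Zubin in UTC: 07:00-09:30, 10:30-12:00, 14:00-18:00 (add 7h to convert from UTC-7).
Yosef in UTC: 07:30-13:00, 14:30-21:00 (add 1h to convert from UTC-1).
Alice in UTC: 07:30-12:00, 16:00-20:30 (add 7h to convert from UTC-7).
Zubin: free for 07:00-07:30. Yosef: not fully free for 07:00-07:30. Alice: not fully free for 07:00-07:30.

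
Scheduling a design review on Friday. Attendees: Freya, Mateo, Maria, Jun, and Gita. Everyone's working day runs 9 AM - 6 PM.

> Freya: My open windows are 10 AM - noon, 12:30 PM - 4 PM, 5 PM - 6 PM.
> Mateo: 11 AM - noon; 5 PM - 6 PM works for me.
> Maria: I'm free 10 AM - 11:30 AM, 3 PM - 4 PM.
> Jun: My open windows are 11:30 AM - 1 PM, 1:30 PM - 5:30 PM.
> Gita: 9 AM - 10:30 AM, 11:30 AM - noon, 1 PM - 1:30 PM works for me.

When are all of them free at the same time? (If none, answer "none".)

none

Freya ∩ Mateo: 11:00-12:00, 17:00-18:00.
Freya ∩ Mateo ∩ Maria: 11:00-11:30.
Freya ∩ Mateo ∩ Maria ∩ Jun: ∅.
Freya ∩ Mateo ∩ Maria ∩ Jun ∩ Gita: ∅.
There is no time when everyone is free.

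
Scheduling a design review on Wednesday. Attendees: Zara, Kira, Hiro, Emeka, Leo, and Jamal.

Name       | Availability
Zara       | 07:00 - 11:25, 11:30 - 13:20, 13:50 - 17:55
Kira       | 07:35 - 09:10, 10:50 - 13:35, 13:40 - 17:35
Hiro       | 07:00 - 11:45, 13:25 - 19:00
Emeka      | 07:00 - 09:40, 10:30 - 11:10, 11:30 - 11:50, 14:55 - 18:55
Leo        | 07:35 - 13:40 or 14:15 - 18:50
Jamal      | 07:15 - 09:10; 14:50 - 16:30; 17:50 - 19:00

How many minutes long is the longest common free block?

Zara ∩ Kira: 07:35-09:10, 10:50-11:25, 11:30-13:20, 13:50-17:35.
Zara ∩ Kira ∩ Hiro: 07:35-09:10, 10:50-11:25, 11:30-11:45, 13:50-17:35.
Zara ∩ Kira ∩ Hiro ∩ Emeka: 07:35-09:10, 10:50-11:10, 11:30-11:45, 14:55-17:35.
Zara ∩ Kira ∩ Hiro ∩ Emeka ∩ Leo: 07:35-09:10, 10:50-11:10, 11:30-11:45, 14:55-17:35.
Zara ∩ Kira ∩ Hiro ∩ Emeka ∩ Leo ∩ Jamal: 07:35-09:10, 14:55-16:30.
The longest is 07:35-09:10 at 95 minutes.

95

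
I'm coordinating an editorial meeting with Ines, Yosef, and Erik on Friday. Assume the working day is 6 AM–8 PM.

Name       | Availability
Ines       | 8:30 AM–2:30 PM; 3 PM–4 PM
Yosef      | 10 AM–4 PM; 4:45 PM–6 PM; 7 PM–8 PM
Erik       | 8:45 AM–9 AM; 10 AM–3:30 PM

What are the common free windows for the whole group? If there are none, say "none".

10:00-14:30, 15:00-15:30

Ines ∩ Yosef: 10:00-14:30, 15:00-16:00.
Ines ∩ Yosef ∩ Erik: 10:00-14:30, 15:00-15:30.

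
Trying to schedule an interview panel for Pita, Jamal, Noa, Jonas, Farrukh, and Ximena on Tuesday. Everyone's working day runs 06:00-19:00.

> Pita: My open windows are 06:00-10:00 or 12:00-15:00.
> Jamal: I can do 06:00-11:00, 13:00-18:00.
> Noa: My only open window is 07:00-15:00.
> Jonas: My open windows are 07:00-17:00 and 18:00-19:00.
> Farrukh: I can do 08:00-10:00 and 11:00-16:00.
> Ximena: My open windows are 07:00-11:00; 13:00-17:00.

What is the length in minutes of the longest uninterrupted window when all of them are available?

120

Pita ∩ Jamal: 06:00-10:00, 13:00-15:00.
Pita ∩ Jamal ∩ Noa: 07:00-10:00, 13:00-15:00.
Pita ∩ Jamal ∩ Noa ∩ Jonas: 07:00-10:00, 13:00-15:00.
Pita ∩ Jamal ∩ Noa ∩ Jonas ∩ Farrukh: 08:00-10:00, 13:00-15:00.
Pita ∩ Jamal ∩ Noa ∩ Jonas ∩ Farrukh ∩ Ximena: 08:00-10:00, 13:00-15:00.
Those are the intersection windows.
The longest is 08:00-10:00 at 120 minutes.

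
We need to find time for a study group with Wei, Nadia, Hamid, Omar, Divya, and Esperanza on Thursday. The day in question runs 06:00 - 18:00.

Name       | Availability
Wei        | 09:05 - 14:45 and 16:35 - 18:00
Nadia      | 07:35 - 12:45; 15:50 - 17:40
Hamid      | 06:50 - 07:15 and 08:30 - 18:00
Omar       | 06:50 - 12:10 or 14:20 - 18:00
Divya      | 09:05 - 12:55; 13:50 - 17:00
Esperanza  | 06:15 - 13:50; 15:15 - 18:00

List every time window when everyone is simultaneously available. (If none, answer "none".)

Wei ∩ Nadia: 09:05-12:45, 16:35-17:40.
Wei ∩ Nadia ∩ Hamid: 09:05-12:45, 16:35-17:40.
Wei ∩ Nadia ∩ Hamid ∩ Omar: 09:05-12:10, 16:35-17:40.
Wei ∩ Nadia ∩ Hamid ∩ Omar ∩ Divya: 09:05-12:10, 16:35-17:00.
Wei ∩ Nadia ∩ Hamid ∩ Omar ∩ Divya ∩ Esperanza: 09:05-12:10, 16:35-17:00.

09:05-12:10, 16:35-17:00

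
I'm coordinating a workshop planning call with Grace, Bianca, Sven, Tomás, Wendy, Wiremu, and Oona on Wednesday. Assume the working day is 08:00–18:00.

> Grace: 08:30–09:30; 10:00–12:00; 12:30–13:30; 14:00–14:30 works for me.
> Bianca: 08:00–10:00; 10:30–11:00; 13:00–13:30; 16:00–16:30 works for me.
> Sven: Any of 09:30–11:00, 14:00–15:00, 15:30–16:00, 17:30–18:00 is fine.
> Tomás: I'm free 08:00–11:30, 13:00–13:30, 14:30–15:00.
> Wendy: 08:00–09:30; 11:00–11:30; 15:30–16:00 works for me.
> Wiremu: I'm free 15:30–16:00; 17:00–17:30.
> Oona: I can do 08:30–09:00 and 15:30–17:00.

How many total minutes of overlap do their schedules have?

Grace ∩ Bianca: 08:30-09:30, 10:30-11:00, 13:00-13:30.
Grace ∩ Bianca ∩ Sven: 10:30-11:00.
Grace ∩ Bianca ∩ Sven ∩ Tomás: 10:30-11:00.
Grace ∩ Bianca ∩ Sven ∩ Tomás ∩ Wendy: ∅.
Grace ∩ Bianca ∩ Sven ∩ Tomás ∩ Wendy ∩ Wiremu: ∅.
Grace ∩ Bianca ∩ Sven ∩ Tomás ∩ Wendy ∩ Wiremu ∩ Oona: ∅.
There is no time when everyone is free.
There is no common window, so the total is 0 minutes.

0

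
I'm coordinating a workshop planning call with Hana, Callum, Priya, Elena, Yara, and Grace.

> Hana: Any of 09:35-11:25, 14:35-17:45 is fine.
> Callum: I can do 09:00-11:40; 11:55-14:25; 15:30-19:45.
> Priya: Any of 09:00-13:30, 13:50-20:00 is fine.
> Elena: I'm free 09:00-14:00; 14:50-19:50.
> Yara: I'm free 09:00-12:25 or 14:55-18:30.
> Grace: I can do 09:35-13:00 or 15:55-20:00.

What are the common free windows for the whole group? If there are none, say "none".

09:35-11:25, 15:55-17:45

Hana ∩ Callum: 09:35-11:25, 15:30-17:45.
Hana ∩ Callum ∩ Priya: 09:35-11:25, 15:30-17:45.
Hana ∩ Callum ∩ Priya ∩ Elena: 09:35-11:25, 15:30-17:45.
Hana ∩ Callum ∩ Priya ∩ Elena ∩ Yara: 09:35-11:25, 15:30-17:45.
Hana ∩ Callum ∩ Priya ∩ Elena ∩ Yara ∩ Grace: 09:35-11:25, 15:55-17:45.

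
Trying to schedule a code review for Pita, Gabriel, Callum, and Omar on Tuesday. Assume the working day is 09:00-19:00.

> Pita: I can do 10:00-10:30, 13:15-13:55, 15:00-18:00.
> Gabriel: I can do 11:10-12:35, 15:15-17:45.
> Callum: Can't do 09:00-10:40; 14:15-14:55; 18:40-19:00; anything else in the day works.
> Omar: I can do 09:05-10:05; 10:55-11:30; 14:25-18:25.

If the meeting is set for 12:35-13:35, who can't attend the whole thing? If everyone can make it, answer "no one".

Gabriel, Omar, Pita

Pita free: 10:00-10:30, 13:15-13:55, 15:00-18:00.
Gabriel free: 11:10-12:35, 15:15-17:45.
Callum free: 10:40-14:15, 14:55-18:40 (invert busy blocks within the working day).
Omar free: 09:05-10:05, 10:55-11:30, 14:25-18:25.
Pita: not fully free for 12:35-13:35. Gabriel: not fully free for 12:35-13:35. Callum: free for 12:35-13:35. Omar: not fully free for 12:35-13:35.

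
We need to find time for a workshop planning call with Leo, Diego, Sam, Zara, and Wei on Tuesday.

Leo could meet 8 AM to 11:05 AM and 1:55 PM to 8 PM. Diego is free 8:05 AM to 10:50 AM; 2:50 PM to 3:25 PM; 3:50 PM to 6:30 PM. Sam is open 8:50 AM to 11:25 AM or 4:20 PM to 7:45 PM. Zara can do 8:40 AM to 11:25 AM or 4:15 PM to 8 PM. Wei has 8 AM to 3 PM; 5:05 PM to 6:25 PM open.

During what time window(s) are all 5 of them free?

08:50-10:50, 17:05-18:25

Leo ∩ Diego: 08:05-10:50, 14:50-15:25, 15:50-18:30.
Leo ∩ Diego ∩ Sam: 08:50-10:50, 16:20-18:30.
Leo ∩ Diego ∩ Sam ∩ Zara: 08:50-10:50, 16:20-18:30.
Leo ∩ Diego ∩ Sam ∩ Zara ∩ Wei: 08:50-10:50, 17:05-18:25.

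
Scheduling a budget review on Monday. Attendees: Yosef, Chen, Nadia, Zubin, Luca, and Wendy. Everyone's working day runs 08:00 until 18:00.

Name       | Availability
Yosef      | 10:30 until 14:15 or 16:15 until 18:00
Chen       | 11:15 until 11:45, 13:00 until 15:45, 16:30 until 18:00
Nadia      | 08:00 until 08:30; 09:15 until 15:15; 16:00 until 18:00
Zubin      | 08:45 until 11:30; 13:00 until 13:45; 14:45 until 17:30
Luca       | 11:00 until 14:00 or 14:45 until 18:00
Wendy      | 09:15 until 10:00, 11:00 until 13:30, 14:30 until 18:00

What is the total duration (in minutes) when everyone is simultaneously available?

105

Yosef ∩ Chen: 11:15-11:45, 13:00-14:15, 16:30-18:00.
Yosef ∩ Chen ∩ Nadia: 11:15-11:45, 13:00-14:15, 16:30-18:00.
Yosef ∩ Chen ∩ Nadia ∩ Zubin: 11:15-11:30, 13:00-13:45, 16:30-17:30.
Yosef ∩ Chen ∩ Nadia ∩ Zubin ∩ Luca: 11:15-11:30, 13:00-13:45, 16:30-17:30.
Yosef ∩ Chen ∩ Nadia ∩ Zubin ∩ Luca ∩ Wendy: 11:15-11:30, 13:00-13:30, 16:30-17:30.
Summing the common windows: 15 + 30 + 60 = 105 minutes.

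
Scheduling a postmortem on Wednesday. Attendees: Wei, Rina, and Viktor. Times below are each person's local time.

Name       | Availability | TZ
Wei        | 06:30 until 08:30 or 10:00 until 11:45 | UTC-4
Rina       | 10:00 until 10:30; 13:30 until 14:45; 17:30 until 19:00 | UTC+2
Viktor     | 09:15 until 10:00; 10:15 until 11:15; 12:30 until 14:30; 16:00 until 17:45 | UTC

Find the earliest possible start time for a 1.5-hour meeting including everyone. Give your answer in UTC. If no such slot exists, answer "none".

Wei in UTC: 10:30-12:30, 14:00-15:45 (add 4h to convert from UTC-4).
Rina in UTC: 08:00-08:30, 11:30-12:45, 15:30-17:00 (subtract 2h to convert from UTC+2).
Viktor in UTC: 09:15-10:00, 10:15-11:15, 12:30-14:30, 16:00-17:45.
Wei ∩ Rina: 11:30-12:30, 15:30-15:45.
Wei ∩ Rina ∩ Viktor: ∅.
There is no time when everyone is free.
No common window is at least 90 minutes long.

none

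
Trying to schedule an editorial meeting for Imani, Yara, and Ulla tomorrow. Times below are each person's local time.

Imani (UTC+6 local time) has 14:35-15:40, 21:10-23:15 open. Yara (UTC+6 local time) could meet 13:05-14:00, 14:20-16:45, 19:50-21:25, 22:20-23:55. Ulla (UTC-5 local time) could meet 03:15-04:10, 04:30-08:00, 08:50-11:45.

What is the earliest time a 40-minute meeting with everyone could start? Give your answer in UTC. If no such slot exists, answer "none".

Imani in UTC: 08:35-09:40, 15:10-17:15 (subtract 6h to convert from UTC+6).
Yara in UTC: 07:05-08:00, 08:20-10:45, 13:50-15:25, 16:20-17:55 (subtract 6h to convert from UTC+6).
Ulla in UTC: 08:15-09:10, 09:30-13:00, 13:50-16:45 (add 5h to convert from UTC-5).
Imani ∩ Yara: 08:35-09:40, 15:10-15:25, 16:20-17:15.
Imani ∩ Yara ∩ Ulla: 08:35-09:10, 09:30-09:40, 15:10-15:25, 16:20-16:45.
So the common availability across everyone is 08:35-09:10, 09:30-09:40, 15:10-15:25, 16:20-16:45.
No common window is at least 40 minutes long.

none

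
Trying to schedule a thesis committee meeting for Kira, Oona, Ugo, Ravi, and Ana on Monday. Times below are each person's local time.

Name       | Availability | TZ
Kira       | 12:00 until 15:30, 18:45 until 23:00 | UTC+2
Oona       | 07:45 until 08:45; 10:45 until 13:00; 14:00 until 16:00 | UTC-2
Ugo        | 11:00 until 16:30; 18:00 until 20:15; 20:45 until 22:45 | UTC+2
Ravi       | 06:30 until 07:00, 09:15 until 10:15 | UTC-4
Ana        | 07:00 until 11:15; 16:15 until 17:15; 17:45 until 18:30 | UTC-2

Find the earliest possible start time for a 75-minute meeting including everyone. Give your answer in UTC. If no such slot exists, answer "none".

none

Kira in UTC: 10:00-13:30, 16:45-21:00 (subtract 2h to convert from UTC+2).
Oona in UTC: 09:45-10:45, 12:45-15:00, 16:00-18:00 (add 2h to convert from UTC-2).
Ugo in UTC: 09:00-14:30, 16:00-18:15, 18:45-20:45 (subtract 2h to convert from UTC+2).
Ravi in UTC: 10:30-11:00, 13:15-14:15 (add 4h to convert from UTC-4).
Ana in UTC: 09:00-13:15, 18:15-19:15, 19:45-20:30 (add 2h to convert from UTC-2).
Kira ∩ Oona: 10:00-10:45, 12:45-13:30, 16:45-18:00.
Kira ∩ Oona ∩ Ugo: 10:00-10:45, 12:45-13:30, 16:45-18:00.
Kira ∩ Oona ∩ Ugo ∩ Ravi: 10:30-10:45, 13:15-13:30.
Kira ∩ Oona ∩ Ugo ∩ Ravi ∩ Ana: 10:30-10:45.
No common window is at least 75 minutes long.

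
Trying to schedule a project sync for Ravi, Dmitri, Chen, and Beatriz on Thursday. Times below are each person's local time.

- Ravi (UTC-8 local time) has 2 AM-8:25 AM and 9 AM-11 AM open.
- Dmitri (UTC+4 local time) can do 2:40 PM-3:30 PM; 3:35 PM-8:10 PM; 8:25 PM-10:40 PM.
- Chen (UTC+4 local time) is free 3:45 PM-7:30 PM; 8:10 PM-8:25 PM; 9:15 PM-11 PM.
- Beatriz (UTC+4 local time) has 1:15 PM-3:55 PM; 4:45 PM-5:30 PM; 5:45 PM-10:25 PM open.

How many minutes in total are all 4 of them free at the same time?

230

Ravi in UTC: 10:00-16:25, 17:00-19:00 (add 8h to convert from UTC-8).
Dmitri in UTC: 10:40-11:30, 11:35-16:10, 16:25-18:40 (subtract 4h to convert from UTC+4).
Chen in UTC: 11:45-15:30, 16:10-16:25, 17:15-19:00 (subtract 4h to convert from UTC+4).
Beatriz in UTC: 09:15-11:55, 12:45-13:30, 13:45-18:25 (subtract 4h to convert from UTC+4).
Ravi ∩ Dmitri: 10:40-11:30, 11:35-16:10, 17:00-18:40.
Ravi ∩ Dmitri ∩ Chen: 11:45-15:30, 17:15-18:40.
Ravi ∩ Dmitri ∩ Chen ∩ Beatriz: 11:45-11:55, 12:45-13:30, 13:45-15:30, 17:15-18:25.
Summing the common windows: 10 + 45 + 105 + 70 = 230 minutes.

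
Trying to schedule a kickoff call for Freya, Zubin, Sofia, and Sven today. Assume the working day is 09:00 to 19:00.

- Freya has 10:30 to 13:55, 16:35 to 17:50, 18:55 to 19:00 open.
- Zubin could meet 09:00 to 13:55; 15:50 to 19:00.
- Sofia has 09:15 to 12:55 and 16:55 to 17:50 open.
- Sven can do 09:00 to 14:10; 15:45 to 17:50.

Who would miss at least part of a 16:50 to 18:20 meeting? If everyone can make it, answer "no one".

Freya: not fully free for 16:50-18:20. Zubin: free for 16:50-18:20. Sofia: not fully free for 16:50-18:20. Sven: not fully free for 16:50-18:20.

Freya, Sofia, Sven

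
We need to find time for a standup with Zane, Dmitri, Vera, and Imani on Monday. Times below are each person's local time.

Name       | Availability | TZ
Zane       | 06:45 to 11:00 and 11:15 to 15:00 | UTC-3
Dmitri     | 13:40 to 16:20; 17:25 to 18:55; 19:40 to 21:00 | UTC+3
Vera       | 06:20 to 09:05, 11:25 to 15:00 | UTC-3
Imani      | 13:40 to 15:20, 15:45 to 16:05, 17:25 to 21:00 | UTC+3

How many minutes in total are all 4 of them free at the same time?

Zane in UTC: 09:45-14:00, 14:15-18:00 (add 3h to convert from UTC-3).
Dmitri in UTC: 10:40-13:20, 14:25-15:55, 16:40-18:00 (subtract 3h to convert from UTC+3).
Vera in UTC: 09:20-12:05, 14:25-18:00 (add 3h to convert from UTC-3).
Imani in UTC: 10:40-12:20, 12:45-13:05, 14:25-18:00 (subtract 3h to convert from UTC+3).
Zane ∩ Dmitri: 10:40-13:20, 14:25-15:55, 16:40-18:00.
Zane ∩ Dmitri ∩ Vera: 10:40-12:05, 14:25-15:55, 16:40-18:00.
Zane ∩ Dmitri ∩ Vera ∩ Imani: 10:40-12:05, 14:25-15:55, 16:40-18:00.
Summing the common windows: 85 + 90 + 80 = 255 minutes.

255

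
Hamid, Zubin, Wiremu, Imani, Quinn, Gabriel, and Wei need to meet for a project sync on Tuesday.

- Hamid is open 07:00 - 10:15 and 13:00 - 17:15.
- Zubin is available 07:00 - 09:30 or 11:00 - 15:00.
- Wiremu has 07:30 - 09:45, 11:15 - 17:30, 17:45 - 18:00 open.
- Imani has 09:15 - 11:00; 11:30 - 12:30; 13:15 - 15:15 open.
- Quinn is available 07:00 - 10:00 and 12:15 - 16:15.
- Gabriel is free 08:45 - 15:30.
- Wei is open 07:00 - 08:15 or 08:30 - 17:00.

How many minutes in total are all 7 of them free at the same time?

Hamid ∩ Zubin: 07:00-09:30, 13:00-15:00.
Hamid ∩ Zubin ∩ Wiremu: 07:30-09:30, 13:00-15:00.
Hamid ∩ Zubin ∩ Wiremu ∩ Imani: 09:15-09:30, 13:15-15:00.
Hamid ∩ Zubin ∩ Wiremu ∩ Imani ∩ Quinn: 09:15-09:30, 13:15-15:00.
Hamid ∩ Zubin ∩ Wiremu ∩ Imani ∩ Quinn ∩ Gabriel: 09:15-09:30, 13:15-15:00.
Hamid ∩ Zubin ∩ Wiremu ∩ Imani ∩ Quinn ∩ Gabriel ∩ Wei: 09:15-09:30, 13:15-15:00.
Summing the common windows: 15 + 105 = 120 minutes.

120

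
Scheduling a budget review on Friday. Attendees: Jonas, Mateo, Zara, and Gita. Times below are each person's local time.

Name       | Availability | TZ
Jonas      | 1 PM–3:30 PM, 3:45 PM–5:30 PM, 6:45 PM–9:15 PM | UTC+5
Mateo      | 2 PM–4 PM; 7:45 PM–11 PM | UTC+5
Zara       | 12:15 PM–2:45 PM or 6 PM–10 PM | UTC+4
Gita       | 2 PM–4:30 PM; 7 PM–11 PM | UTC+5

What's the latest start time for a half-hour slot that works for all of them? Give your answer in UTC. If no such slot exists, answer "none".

15:45

Jonas in UTC: 08:00-10:30, 10:45-12:30, 13:45-16:15 (subtract 5h to convert from UTC+5).
Mateo in UTC: 09:00-11:00, 14:45-18:00 (subtract 5h to convert from UTC+5).
Zara in UTC: 08:15-10:45, 14:00-18:00 (subtract 4h to convert from UTC+4).
Gita in UTC: 09:00-11:30, 14:00-18:00 (subtract 5h to convert from UTC+5).
Jonas ∩ Mateo: 09:00-10:30, 10:45-11:00, 14:45-16:15.
Jonas ∩ Mateo ∩ Zara: 09:00-10:30, 14:45-16:15.
Jonas ∩ Mateo ∩ Zara ∩ Gita: 09:00-10:30, 14:45-16:15.
The last common window of at least 30 minutes is 14:45-16:15; a 30-minute meeting can start as late as 15:45 and still end by 16:15.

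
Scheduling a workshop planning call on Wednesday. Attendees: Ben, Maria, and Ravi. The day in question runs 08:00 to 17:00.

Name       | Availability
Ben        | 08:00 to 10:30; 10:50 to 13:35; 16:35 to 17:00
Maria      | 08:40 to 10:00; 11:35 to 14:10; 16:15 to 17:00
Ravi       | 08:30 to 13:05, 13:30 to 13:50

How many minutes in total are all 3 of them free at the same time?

175

Ben ∩ Maria: 08:40-10:00, 11:35-13:35, 16:35-17:00.
Ben ∩ Maria ∩ Ravi: 08:40-10:00, 11:35-13:05, 13:30-13:35.
Summing the common windows: 80 + 90 + 5 = 175 minutes.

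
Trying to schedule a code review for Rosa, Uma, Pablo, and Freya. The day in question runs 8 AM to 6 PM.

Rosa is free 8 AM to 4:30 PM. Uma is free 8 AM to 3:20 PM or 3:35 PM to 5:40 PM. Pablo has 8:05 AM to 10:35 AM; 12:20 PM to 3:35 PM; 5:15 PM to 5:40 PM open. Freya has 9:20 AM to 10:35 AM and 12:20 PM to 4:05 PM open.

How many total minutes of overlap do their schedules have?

255

Rosa ∩ Uma: 08:00-15:20, 15:35-16:30.
Rosa ∩ Uma ∩ Pablo: 08:05-10:35, 12:20-15:20.
Rosa ∩ Uma ∩ Pablo ∩ Freya: 09:20-10:35, 12:20-15:20.
So the common availability across everyone is 09:20-10:35, 12:20-15:20.
Summing the common windows: 75 + 180 = 255 minutes.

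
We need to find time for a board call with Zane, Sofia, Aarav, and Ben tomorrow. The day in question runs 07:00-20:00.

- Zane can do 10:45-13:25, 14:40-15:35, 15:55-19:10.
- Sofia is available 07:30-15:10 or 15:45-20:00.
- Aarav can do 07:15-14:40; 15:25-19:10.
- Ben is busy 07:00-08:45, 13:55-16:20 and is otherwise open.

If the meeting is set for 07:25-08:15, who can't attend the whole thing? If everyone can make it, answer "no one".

Ben, Sofia, Zane

Zane free: 10:45-13:25, 14:40-15:35, 15:55-19:10.
Sofia free: 07:30-15:10, 15:45-20:00.
Aarav free: 07:15-14:40, 15:25-19:10.
Ben free: 08:45-13:55, 16:20-20:00 (invert busy blocks within the working day).
Zane: not fully free for 07:25-08:15. Sofia: not fully free for 07:25-08:15. Aarav: free for 07:25-08:15. Ben: not fully free for 07:25-08:15.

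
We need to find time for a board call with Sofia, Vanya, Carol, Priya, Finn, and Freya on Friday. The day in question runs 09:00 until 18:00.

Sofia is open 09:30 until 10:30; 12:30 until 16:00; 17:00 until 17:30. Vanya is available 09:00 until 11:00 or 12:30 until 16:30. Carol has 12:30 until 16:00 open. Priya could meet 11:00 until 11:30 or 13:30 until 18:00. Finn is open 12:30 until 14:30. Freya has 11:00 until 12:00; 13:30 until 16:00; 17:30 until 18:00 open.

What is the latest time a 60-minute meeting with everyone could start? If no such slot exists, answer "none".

13:30

Sofia ∩ Vanya: 09:30-10:30, 12:30-16:00.
Sofia ∩ Vanya ∩ Carol: 12:30-16:00.
Sofia ∩ Vanya ∩ Carol ∩ Priya: 13:30-16:00.
Sofia ∩ Vanya ∩ Carol ∩ Priya ∩ Finn: 13:30-14:30.
Sofia ∩ Vanya ∩ Carol ∩ Priya ∩ Finn ∩ Freya: 13:30-14:30.
The last common window of at least 60 minutes is 13:30-14:30; a 60-minute meeting can start as late as 13:30 and still end by 14:30.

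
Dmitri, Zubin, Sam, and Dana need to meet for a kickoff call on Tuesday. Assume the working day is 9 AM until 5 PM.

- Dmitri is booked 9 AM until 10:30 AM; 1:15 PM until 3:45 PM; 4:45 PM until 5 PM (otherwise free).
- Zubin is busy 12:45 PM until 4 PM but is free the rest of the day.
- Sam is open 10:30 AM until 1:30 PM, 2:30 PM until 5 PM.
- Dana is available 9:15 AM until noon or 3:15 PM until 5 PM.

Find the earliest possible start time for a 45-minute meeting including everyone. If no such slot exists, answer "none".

10:30

Dmitri free: 10:30-13:15, 15:45-16:45 (invert busy blocks within the working day).
Zubin free: 09:00-12:45, 16:00-17:00 (invert busy blocks within the working day).
Sam free: 10:30-13:30, 14:30-17:00.
Dana free: 09:15-12:00, 15:15-17:00.
Dmitri ∩ Zubin: 10:30-12:45, 16:00-16:45.
Dmitri ∩ Zubin ∩ Sam: 10:30-12:45, 16:00-16:45.
Dmitri ∩ Zubin ∩ Sam ∩ Dana: 10:30-12:00, 16:00-16:45.
The first common window of at least 45 minutes is 10:30-12:00, so the earliest start is 10:30.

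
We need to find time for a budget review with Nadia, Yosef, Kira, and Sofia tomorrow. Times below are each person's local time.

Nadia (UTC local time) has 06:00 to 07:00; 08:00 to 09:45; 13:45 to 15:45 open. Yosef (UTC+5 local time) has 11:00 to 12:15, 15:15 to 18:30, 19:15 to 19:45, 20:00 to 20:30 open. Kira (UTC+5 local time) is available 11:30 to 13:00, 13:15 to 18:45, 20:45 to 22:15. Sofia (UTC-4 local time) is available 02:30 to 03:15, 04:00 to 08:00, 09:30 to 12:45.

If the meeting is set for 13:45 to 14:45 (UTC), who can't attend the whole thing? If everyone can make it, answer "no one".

Kira, Yosef

Nadia in UTC: 06:00-07:00, 08:00-09:45, 13:45-15:45.
Yosef in UTC: 06:00-07:15, 10:15-13:30, 14:15-14:45, 15:00-15:30 (subtract 5h to convert from UTC+5).
Kira in UTC: 06:30-08:00, 08:15-13:45, 15:45-17:15 (subtract 5h to convert from UTC+5).
Sofia in UTC: 06:30-07:15, 08:00-12:00, 13:30-16:45 (add 4h to convert from UTC-4).
Nadia: free for 13:45-14:45. Yosef: not fully free for 13:45-14:45. Kira: not fully free for 13:45-14:45. Sofia: free for 13:45-14:45.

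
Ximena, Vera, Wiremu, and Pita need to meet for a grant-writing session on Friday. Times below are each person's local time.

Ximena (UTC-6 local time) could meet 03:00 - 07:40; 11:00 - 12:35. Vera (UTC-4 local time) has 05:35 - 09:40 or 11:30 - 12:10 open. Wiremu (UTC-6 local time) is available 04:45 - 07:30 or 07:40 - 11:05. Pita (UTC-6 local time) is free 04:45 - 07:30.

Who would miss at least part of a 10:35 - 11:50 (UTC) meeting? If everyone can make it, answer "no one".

Pita, Wiremu

Ximena in UTC: 09:00-13:40, 17:00-18:35 (add 6h to convert from UTC-6).
Vera in UTC: 09:35-13:40, 15:30-16:10 (add 4h to convert from UTC-4).
Wiremu in UTC: 10:45-13:30, 13:40-17:05 (add 6h to convert from UTC-6).
Pita in UTC: 10:45-13:30 (add 6h to convert from UTC-6).
Ximena: free for 10:35-11:50. Vera: free for 10:35-11:50. Wiremu: not fully free for 10:35-11:50. Pita: not fully free for 10:35-11:50.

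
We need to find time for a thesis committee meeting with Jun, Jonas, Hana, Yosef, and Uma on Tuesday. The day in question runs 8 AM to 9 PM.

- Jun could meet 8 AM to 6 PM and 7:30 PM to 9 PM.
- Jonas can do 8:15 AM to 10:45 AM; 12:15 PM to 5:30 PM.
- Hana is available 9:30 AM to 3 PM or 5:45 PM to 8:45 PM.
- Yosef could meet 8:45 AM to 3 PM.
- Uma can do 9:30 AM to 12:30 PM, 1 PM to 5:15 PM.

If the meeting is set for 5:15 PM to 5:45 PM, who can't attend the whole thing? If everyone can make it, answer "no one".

Jun: free for 17:15-17:45. Jonas: not fully free for 17:15-17:45. Hana: not fully free for 17:15-17:45. Yosef: not fully free for 17:15-17:45. Uma: not fully free for 17:15-17:45.

Hana, Jonas, Uma, Yosef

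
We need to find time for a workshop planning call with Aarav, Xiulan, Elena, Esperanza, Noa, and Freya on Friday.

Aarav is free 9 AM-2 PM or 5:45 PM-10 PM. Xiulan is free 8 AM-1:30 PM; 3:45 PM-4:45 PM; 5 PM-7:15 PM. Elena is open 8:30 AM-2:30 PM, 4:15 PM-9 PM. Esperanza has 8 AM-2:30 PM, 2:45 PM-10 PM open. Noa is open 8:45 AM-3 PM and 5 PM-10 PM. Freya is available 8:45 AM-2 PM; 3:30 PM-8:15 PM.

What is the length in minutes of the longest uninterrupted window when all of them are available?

Aarav ∩ Xiulan: 09:00-13:30, 17:45-19:15.
Aarav ∩ Xiulan ∩ Elena: 09:00-13:30, 17:45-19:15.
Aarav ∩ Xiulan ∩ Elena ∩ Esperanza: 09:00-13:30, 17:45-19:15.
Aarav ∩ Xiulan ∩ Elena ∩ Esperanza ∩ Noa: 09:00-13:30, 17:45-19:15.
Aarav ∩ Xiulan ∩ Elena ∩ Esperanza ∩ Noa ∩ Freya: 09:00-13:30, 17:45-19:15.
Those are the intersection windows.
The longest is 09:00-13:30 at 270 minutes.

270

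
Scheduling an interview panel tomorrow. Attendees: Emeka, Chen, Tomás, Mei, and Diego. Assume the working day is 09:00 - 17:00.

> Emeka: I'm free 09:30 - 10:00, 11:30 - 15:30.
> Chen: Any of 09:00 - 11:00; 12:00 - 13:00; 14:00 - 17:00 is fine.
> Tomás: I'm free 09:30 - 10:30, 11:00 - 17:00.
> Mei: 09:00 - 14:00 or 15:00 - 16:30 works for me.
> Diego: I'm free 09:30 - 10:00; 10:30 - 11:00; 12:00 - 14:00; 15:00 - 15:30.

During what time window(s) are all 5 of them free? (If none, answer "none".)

Emeka ∩ Chen: 09:30-10:00, 12:00-13:00, 14:00-15:30.
Emeka ∩ Chen ∩ Tomás: 09:30-10:00, 12:00-13:00, 14:00-15:30.
Emeka ∩ Chen ∩ Tomás ∩ Mei: 09:30-10:00, 12:00-13:00, 15:00-15:30.
Emeka ∩ Chen ∩ Tomás ∩ Mei ∩ Diego: 09:30-10:00, 12:00-13:00, 15:00-15:30.

09:30-10:00, 12:00-13:00, 15:00-15:30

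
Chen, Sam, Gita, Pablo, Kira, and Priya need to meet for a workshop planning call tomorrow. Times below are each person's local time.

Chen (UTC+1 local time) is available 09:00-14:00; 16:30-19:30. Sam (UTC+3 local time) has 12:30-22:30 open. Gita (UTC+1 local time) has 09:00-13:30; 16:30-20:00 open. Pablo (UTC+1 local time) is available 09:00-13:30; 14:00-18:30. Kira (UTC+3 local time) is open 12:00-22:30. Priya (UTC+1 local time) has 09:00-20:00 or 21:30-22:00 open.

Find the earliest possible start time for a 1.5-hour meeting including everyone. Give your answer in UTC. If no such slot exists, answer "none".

09:30

Chen in UTC: 08:00-13:00, 15:30-18:30 (subtract 1h to convert from UTC+1).
Sam in UTC: 09:30-19:30 (subtract 3h to convert from UTC+3).
Gita in UTC: 08:00-12:30, 15:30-19:00 (subtract 1h to convert from UTC+1).
Pablo in UTC: 08:00-12:30, 13:00-17:30 (subtract 1h to convert from UTC+1).
Kira in UTC: 09:00-19:30 (subtract 3h to convert from UTC+3).
Priya in UTC: 08:00-19:00, 20:30-21:00 (subtract 1h to convert from UTC+1).
Chen ∩ Sam: 09:30-13:00, 15:30-18:30.
Chen ∩ Sam ∩ Gita: 09:30-12:30, 15:30-18:30.
Chen ∩ Sam ∩ Gita ∩ Pablo: 09:30-12:30, 15:30-17:30.
Chen ∩ Sam ∩ Gita ∩ Pablo ∩ Kira: 09:30-12:30, 15:30-17:30.
Chen ∩ Sam ∩ Gita ∩ Pablo ∩ Kira ∩ Priya: 09:30-12:30, 15:30-17:30.
So the common availability across everyone is 09:30-12:30, 15:30-17:30.
The first common window of at least 90 minutes is 09:30-12:30, so the earliest start is 09:30.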